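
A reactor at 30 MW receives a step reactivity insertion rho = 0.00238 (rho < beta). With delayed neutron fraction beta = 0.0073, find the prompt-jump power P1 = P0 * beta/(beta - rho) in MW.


P1/P0 = beta / (beta - rho)
P1/P0 = 0.0073 / (0.0073 - 0.00238) = 1.483740
P1 = 30 * 1.483740 = 44.512 MW

44.512


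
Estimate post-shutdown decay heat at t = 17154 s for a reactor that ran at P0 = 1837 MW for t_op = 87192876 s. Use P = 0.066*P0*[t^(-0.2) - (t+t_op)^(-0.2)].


P/P0 = 0.066 * [t^(-0.2) - (t + t_op)^(-0.2)]
P/P0 = 0.066 * [17154^(-0.2) - (17154 + 87192876)^(-0.2)]
P/P0 = 0.066 * [0.1422745 - 0.02581587] = 0.007686270
P = 1837 * 0.007686270 = 14.120 MW

14.120


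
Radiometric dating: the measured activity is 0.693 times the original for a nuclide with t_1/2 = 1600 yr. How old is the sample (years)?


lambda = ln(2) / t_half = ln(2) / 1600 = 4.332170e-04 /yr
t = -ln(A/A0) / lambda
t = -ln(0.693) / 4.332170e-04
t = 846.52 yr

846.52


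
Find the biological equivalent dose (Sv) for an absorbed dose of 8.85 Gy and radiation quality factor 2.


H = D * Q
H = 8.85 * 2
H = 17.700 Sv

17.700


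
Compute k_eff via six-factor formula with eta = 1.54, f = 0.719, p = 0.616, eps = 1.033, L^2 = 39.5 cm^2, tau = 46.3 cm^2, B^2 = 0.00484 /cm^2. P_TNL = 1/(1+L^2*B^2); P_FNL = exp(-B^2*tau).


k_inf = eta*f*p*eps = 1.54*0.719*0.616*1.033 = 0.7045805
P_TNL = 1/(1 + L^2*B^2) = 1/(1 + 39.5*0.00484) = 0.8395037
P_FNL = exp(-B^2*tau) = exp(-0.00484*46.3) = 0.7992416
k_eff = k_inf * P_TNL * P_FNL = 0.7045805 * 0.8395037 * 0.7992416
k_eff = 0.47275

0.47275


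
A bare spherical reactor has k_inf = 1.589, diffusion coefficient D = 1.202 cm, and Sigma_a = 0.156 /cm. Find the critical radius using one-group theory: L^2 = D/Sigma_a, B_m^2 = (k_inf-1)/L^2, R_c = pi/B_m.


L^2 = D / Sigma_a = 1.202 / 0.156 = 7.705128 cm^2
B_m^2 = (k_inf - 1) / L^2 = (1.589 - 1) / 7.705128 = 0.07644260 /cm^2
For a bare sphere: B_g = pi/R, so R_c = pi / sqrt(B_m^2)
R_c = pi / sqrt(0.07644260) = 11.363 cm

11.363


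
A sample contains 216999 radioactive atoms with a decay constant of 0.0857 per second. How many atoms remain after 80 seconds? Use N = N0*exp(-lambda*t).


N = N0 * exp(-lambda * t)
N = 216999 * exp(-0.0857 * 80)
N = 228.53

228.53


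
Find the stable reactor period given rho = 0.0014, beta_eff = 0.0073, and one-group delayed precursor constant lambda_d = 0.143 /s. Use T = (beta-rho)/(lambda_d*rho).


T = (beta - rho) / (lambda_d * rho)
T = (0.0073 - 0.0014) / (0.143 * 0.0014)
T = 29.471 s

29.471


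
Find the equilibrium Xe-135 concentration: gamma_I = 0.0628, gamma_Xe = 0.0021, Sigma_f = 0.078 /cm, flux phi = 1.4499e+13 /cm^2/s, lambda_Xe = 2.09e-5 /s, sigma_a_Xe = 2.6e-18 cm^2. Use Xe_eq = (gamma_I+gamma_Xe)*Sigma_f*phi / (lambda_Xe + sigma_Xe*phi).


Xe_eq = (gamma_I + gamma_Xe) * Sigma_f * phi / (lambda_Xe + sigma_Xe * phi)
Numerator = (0.0628 + 0.0021) * 0.078 * 1.4499e+13 = 7.339684e+10
Denominator = 2.09e-5 + 2.6e-18 * 1.4499e+13 = 5.859740e-05
Xe_eq = 7.339684e+10 / 5.859740e-05 = 1.2526e+15 /cm^3

1.2526e+15


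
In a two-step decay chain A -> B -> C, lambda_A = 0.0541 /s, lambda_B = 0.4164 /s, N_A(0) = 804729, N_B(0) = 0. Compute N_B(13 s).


N_B(t) = lambda_A * N_A0 / (lambda_B - lambda_A) * [exp(-lambda_A*t) - exp(-lambda_B*t)]
exp(-0.0541*13) = 0.4949493; exp(-0.4164*13) = 0.004457354
N_B = 0.0541 * 804729 / (0.4164 - 0.0541) * (0.4949493 - 0.004457354)
N_B = 58940

58940


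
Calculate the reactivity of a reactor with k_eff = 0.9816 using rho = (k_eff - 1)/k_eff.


rho = (k_eff - 1) / k_eff
rho = (0.9816 - 1) / 0.9816
rho = -0.018745

-0.018745


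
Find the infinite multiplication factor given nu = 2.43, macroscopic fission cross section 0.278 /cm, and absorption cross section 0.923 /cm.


k_inf = nu * Sigma_f / Sigma_a
k_inf = 2.43 * 0.278 / 0.923
k_inf = 0.73190

0.73190


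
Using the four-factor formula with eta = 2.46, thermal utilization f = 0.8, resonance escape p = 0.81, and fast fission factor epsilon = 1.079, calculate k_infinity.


k_inf = eta * f * p * epsilon
k_inf = 2.46 * 0.8 * 0.81 * 1.079
k_inf = 1.7200

1.7200


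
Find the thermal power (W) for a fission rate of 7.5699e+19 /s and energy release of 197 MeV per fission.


P = fission_rate * E_MeV * 1.602e-13
P = 7.5699e+19 * 197 * 1.602e-13
P = 2.3890e+09 W

2.3890e+09


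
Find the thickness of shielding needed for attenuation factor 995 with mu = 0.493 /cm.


x = ln(factor) / mu
x = ln(995) / 0.493
x = 14.002 cm

14.002


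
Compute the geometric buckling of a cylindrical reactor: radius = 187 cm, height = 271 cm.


B^2 = (2.405/R)^2 + (pi/H)^2
B^2 = (2.405/187)^2 + (pi/271)^2
B^2 = 2.9979e-04 /cm^2

2.9979e-04


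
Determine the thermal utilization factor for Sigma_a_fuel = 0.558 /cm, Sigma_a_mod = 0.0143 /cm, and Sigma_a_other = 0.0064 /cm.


f = Sigma_a_fuel / (Sigma_a_fuel + Sigma_a_mod + Sigma_a_other)
f = 0.558 / (0.558 + 0.0143 + 0.0064)
f = 0.96423

0.96423


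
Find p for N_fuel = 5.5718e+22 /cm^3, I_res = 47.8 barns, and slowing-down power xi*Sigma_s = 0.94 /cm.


p = exp(-N * I * 1e-24 / (xi*Sigma_s))
p = exp(-5.5718e+22 * 47.8 * 1e-24 / 0.94)
p = 0.058817

0.058817


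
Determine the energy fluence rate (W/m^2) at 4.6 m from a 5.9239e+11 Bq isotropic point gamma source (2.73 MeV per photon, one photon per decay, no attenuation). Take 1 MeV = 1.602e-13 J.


psi = A * E * 1.602e-13 / (4*pi*r^2)
psi = 5.9239e+11 * 2.73 * 1.602e-13 / (4*pi*4.6^2)
psi = 9.7433e-04 W/m^2

9.7433e-04


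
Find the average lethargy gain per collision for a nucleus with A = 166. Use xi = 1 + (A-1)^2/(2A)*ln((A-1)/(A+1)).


xi = 1 + (A-1)^2/(2A) * ln((A-1)/(A+1))
xi = 1 + (166-1)^2/(2*166) * ln((166-1)/(166 +1))
xi = 0.012000

0.012000


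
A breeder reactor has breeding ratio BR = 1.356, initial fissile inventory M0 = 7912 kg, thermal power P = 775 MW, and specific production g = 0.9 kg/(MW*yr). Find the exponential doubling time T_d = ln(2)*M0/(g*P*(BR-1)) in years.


Breeding gain G = BR - 1 = 1.356 - 1 = 0.356
Fissile production rate = g * P * G = 0.9 * 775 * 0.356 = 248.31 kg/yr
T_d = ln(2) * M0 / (g * P * G)
T_d = ln(2) * 7912 / 248.31 = 22.086 yr

22.086


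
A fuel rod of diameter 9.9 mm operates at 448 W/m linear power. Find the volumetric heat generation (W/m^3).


r = D / 2 / 1000 = 9.9 / 2 / 1000 = 0.00495 m
q''' = q' / (pi * r^2)
q''' = 448 / (pi * 0.00495^2)
q''' = 5.8199e+06 W/m^3

5.8199e+06


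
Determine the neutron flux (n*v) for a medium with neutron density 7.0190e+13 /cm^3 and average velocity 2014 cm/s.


phi = n * v
phi = 7.0190e+13 * 2014
phi = 1.4136e+17 /cm^2/s

1.4136e+17


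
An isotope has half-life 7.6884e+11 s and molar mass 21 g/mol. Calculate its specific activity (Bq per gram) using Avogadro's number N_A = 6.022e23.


lambda = ln(2) / t_half = ln(2) / 7.6884e+11 = 9.015493e-13 /s
SA = lambda * N_A / M
SA = 9.015493e-13 * 6.022e23 / 21
SA = 2.5853e+10 Bq/g

2.5853e+10


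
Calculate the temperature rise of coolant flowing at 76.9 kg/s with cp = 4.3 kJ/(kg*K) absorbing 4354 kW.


dT = Q / (m_dot * cp)
dT = 4354 / (76.9 * 4.3)
dT = 13.167 C

13.167


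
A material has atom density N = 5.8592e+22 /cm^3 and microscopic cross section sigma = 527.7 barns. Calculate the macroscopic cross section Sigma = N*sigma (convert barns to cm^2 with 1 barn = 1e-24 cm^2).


Sigma = N * sigma_barns * 1e-24
Sigma = 5.8592e+22 * 527.7 * 1e-24
Sigma = 30.919 /cm

30.919


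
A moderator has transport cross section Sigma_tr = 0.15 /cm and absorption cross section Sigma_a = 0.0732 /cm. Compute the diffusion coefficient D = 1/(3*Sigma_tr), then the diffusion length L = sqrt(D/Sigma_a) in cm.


D = 1 / (3 * Sigma_tr) = 1 / (3 * 0.15) = 2.222222 cm
L = sqrt(D / Sigma_a)
L = sqrt(2.222222 / 0.0732)
L = 5.5098 cm

5.5098


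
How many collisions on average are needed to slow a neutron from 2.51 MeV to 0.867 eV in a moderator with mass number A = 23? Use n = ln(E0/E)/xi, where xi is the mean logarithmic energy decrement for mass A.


xi = 1 + (A-1)^2/(2A)*ln((A-1)/(A+1)) = 0.08448899 (for A = 23)
n = ln(E0/E) / xi
n = ln(2.51e6 / 0.867) / 0.08448899
n = ln(2.895040e+06) / 0.08448899 = 176.10

176.10


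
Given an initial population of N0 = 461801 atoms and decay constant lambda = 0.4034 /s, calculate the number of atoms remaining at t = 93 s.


N = N0 * exp(-lambda * t)
N = 461801 * exp(-0.4034 * 93)
N = 2.3517e-11

2.3517e-11


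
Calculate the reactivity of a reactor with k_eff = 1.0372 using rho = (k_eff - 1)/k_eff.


rho = (k_eff - 1) / k_eff
rho = (1.0372 - 1) / 1.0372
rho = 0.035866

0.035866


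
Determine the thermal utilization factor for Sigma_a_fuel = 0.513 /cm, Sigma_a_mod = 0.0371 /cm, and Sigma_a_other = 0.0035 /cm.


f = Sigma_a_fuel / (Sigma_a_fuel + Sigma_a_mod + Sigma_a_other)
f = 0.513 / (0.513 + 0.0371 + 0.0035)
f = 0.92666

0.92666


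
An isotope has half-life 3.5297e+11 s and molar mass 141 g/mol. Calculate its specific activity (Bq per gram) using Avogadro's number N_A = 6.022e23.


lambda = ln(2) / t_half = ln(2) / 3.5297e+11 = 1.963757e-12 /s
SA = lambda * N_A / M
SA = 1.963757e-12 * 6.022e23 / 141
SA = 8.3871e+09 Bq/g

8.3871e+09


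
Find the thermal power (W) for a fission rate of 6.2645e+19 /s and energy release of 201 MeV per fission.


P = fission_rate * E_MeV * 1.602e-13
P = 6.2645e+19 * 201 * 1.602e-13
P = 2.0172e+09 W

2.0172e+09


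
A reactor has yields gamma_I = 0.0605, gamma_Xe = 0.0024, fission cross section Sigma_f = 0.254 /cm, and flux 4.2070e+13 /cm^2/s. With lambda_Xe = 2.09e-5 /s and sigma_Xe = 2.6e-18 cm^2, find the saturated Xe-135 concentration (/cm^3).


Xe_eq = (gamma_I + gamma_Xe) * Sigma_f * phi / (lambda_Xe + sigma_Xe * phi)
Numerator = (0.0605 + 0.0024) * 0.254 * 4.2070e+13 = 6.721356e+11
Denominator = 2.09e-5 + 2.6e-18 * 4.2070e+13 = 1.302820e-04
Xe_eq = 6.721356e+11 / 1.302820e-04 = 5.1591e+15 /cm^3

5.1591e+15


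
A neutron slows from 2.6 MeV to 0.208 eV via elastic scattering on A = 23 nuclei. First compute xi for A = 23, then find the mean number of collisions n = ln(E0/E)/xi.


xi = 1 + (A-1)^2/(2A)*ln((A-1)/(A+1)) = 0.08448899 (for A = 23)
n = ln(E0/E) / xi
n = ln(2.6e6 / 0.208) / 0.08448899
n = ln(1.250000e+07) / 0.08448899 = 193.41

193.41


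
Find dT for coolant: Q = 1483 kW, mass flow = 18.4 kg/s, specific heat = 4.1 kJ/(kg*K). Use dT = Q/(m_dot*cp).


dT = Q / (m_dot * cp)
dT = 1483 / (18.4 * 4.1)
dT = 19.658 C

19.658


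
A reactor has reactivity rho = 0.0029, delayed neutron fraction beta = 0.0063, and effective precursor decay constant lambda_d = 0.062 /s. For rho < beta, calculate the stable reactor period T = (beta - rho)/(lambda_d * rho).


T = (beta - rho) / (lambda_d * rho)
T = (0.0063 - 0.0029) / (0.062 * 0.0029)
T = 18.910 s

18.910


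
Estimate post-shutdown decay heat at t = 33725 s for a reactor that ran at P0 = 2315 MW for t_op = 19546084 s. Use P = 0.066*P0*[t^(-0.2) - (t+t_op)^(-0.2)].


P/P0 = 0.066 * [t^(-0.2) - (t + t_op)^(-0.2)]
P/P0 = 0.066 * [33725^(-0.2) - (33725 + 19546084)^(-0.2)]
P/P0 = 0.066 * [0.1242824 - 0.03480473] = 0.005905526
P = 2315 * 0.005905526 = 13.671 MW

13.671


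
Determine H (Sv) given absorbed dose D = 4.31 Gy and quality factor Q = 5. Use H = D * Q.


H = D * Q
H = 4.31 * 5
H = 21.550 Sv

21.550


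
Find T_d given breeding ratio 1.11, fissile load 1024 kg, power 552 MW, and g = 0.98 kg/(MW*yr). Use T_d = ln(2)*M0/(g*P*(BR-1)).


Breeding gain G = BR - 1 = 1.11 - 1 = 0.11
Fissile production rate = g * P * G = 0.98 * 552 * 0.11 = 59.5056 kg/yr
T_d = ln(2) * M0 / (g * P * G)
T_d = ln(2) * 1024 / 59.5056 = 11.928 yr

11.928


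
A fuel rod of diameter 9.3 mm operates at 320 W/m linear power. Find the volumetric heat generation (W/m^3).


r = D / 2 / 1000 = 9.3 / 2 / 1000 = 0.00465 m
q''' = q' / (pi * r^2)
q''' = 320 / (pi * 0.00465^2)
q''' = 4.7108e+06 W/m^3

4.7108e+06


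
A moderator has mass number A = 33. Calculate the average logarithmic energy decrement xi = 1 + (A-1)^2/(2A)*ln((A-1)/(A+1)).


xi = 1 + (A-1)^2/(2A) * ln((A-1)/(A+1))
xi = 1 + (33-1)^2/(2*33) * ln((33-1)/(33 +1))
xi = 0.059400

0.059400


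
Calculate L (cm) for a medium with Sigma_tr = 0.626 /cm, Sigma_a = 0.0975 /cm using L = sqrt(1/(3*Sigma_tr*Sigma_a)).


D = 1 / (3 * Sigma_tr) = 1 / (3 * 0.626) = 0.5324814 cm
L = sqrt(D / Sigma_a)
L = sqrt(0.5324814 / 0.0975)
L = 2.3370 cm

2.3370


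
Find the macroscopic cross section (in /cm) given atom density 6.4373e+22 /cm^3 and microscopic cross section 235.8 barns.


Sigma = N * sigma_barns * 1e-24
Sigma = 6.4373e+22 * 235.8 * 1e-24
Sigma = 15.179 /cm

15.179


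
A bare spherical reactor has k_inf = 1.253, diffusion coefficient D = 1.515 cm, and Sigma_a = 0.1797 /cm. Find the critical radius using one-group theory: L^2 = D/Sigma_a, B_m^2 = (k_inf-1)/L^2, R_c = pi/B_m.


L^2 = D / Sigma_a = 1.515 / 0.1797 = 8.430718 cm^2
B_m^2 = (k_inf - 1) / L^2 = (1.253 - 1) / 8.430718 = 0.03000931 /cm^2
For a bare sphere: B_g = pi/R, so R_c = pi / sqrt(B_m^2)
R_c = pi / sqrt(0.03000931) = 18.135 cm

18.135


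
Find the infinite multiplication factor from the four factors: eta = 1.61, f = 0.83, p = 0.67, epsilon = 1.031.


k_inf = eta * f * p * epsilon
k_inf = 1.61 * 0.83 * 0.67 * 1.031
k_inf = 0.92308

0.92308


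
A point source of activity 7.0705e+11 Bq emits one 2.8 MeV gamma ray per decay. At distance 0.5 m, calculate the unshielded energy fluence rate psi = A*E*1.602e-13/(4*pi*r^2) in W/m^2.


psi = A * E * 1.602e-13 / (4*pi*r^2)
psi = 7.0705e+11 * 2.8 * 1.602e-13 / (4*pi*0.5^2)
psi = 0.10095 W/m^2

0.10095


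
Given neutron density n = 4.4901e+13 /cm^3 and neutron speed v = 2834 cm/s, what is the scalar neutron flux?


phi = n * v
phi = 4.4901e+13 * 2834
phi = 1.2725e+17 /cm^2/s

1.2725e+17


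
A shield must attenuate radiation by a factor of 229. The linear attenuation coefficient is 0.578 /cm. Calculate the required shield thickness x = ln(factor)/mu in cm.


x = ln(factor) / mu
x = ln(229) / 0.578
x = 9.4009 cm

9.4009


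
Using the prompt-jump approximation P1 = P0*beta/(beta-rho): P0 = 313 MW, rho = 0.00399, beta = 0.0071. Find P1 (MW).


P1/P0 = beta / (beta - rho)
P1/P0 = 0.0071 / (0.0071 - 0.00399) = 2.282958
P1 = 313 * 2.282958 = 714.57 MW

714.57


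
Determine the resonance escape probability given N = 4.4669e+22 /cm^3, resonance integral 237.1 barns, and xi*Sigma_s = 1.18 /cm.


p = exp(-N * I * 1e-24 / (xi*Sigma_s))
p = exp(-4.4669e+22 * 237.1 * 1e-24 / 1.18)
p = 1.2648e-04

1.2648e-04


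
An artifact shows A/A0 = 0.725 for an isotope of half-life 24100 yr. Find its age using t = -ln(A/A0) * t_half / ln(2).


lambda = ln(2) / t_half = ln(2) / 24100 = 2.876129e-05 /yr
t = -ln(A/A0) / lambda
t = -ln(0.725) / 2.876129e-05
t = 11181 yr

11181


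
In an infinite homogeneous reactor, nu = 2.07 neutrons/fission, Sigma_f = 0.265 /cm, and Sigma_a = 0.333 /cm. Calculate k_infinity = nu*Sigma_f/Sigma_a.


k_inf = nu * Sigma_f / Sigma_a
k_inf = 2.07 * 0.265 / 0.333
k_inf = 1.6473

1.6473


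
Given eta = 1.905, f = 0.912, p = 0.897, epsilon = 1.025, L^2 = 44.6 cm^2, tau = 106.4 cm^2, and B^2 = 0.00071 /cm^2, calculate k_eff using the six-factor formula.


k_inf = eta*f*p*eps = 1.905*0.912*0.897*1.025 = 1.597372
P_TNL = 1/(1 + L^2*B^2) = 1/(1 + 44.6*0.00071) = 0.9693060
P_FNL = exp(-B^2*tau) = exp(-0.00071*106.4) = 0.9272389
k_eff = k_inf * P_TNL * P_FNL = 1.597372 * 0.9693060 * 0.9272389
k_eff = 1.4357

1.4357


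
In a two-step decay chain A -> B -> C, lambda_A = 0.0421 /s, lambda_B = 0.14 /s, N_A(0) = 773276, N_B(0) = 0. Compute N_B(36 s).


N_B(t) = lambda_A * N_A0 / (lambda_B - lambda_A) * [exp(-lambda_A*t) - exp(-lambda_B*t)]
exp(-0.0421*36) = 0.2196763; exp(-0.14*36) = 0.006473748
N_B = 0.0421 * 773276 / (0.14 - 0.0421) * (0.2196763 - 0.006473748)
N_B = 70897

70897


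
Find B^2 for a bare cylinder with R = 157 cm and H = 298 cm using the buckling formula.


B^2 = (2.405/R)^2 + (pi/H)^2
B^2 = (2.405/157)^2 + (pi/298)^2
B^2 = 3.4579e-04 /cm^2

3.4579e-04


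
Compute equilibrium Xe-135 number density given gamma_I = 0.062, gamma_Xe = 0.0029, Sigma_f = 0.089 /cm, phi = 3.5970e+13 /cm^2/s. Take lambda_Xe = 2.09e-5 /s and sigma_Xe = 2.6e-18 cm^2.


Xe_eq = (gamma_I + gamma_Xe) * Sigma_f * phi / (lambda_Xe + sigma_Xe * phi)
Numerator = (0.062 + 0.0029) * 0.089 * 3.5970e+13 = 2.077663e+11
Denominator = 2.09e-5 + 2.6e-18 * 3.5970e+13 = 1.144220e-04
Xe_eq = 2.077663e+11 / 1.144220e-04 = 1.8158e+15 /cm^3

1.8158e+15


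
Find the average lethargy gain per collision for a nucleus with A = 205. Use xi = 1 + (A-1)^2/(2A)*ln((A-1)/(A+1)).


xi = 1 + (A-1)^2/(2A) * ln((A-1)/(A+1))
xi = 1 + (205-1)^2/(2*205) * ln((205-1)/(205 +1))
xi = 0.0097244

0.0097244


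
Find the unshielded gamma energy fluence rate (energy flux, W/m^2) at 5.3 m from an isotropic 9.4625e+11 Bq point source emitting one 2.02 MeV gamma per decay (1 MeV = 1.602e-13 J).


psi = A * E * 1.602e-13 / (4*pi*r^2)
psi = 9.4625e+11 * 2.02 * 1.602e-13 / (4*pi*5.3^2)
psi = 8.6748e-04 W/m^2

8.6748e-04


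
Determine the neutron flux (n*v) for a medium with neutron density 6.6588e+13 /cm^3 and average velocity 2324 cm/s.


phi = n * v
phi = 6.6588e+13 * 2324
phi = 1.5475e+17 /cm^2/s

1.5475e+17


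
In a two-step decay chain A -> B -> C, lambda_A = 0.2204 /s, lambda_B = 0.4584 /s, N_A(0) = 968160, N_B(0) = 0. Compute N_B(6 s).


N_B(t) = lambda_A * N_A0 / (lambda_B - lambda_A) * [exp(-lambda_A*t) - exp(-lambda_B*t)]
exp(-0.2204*6) = 0.2664949; exp(-0.4584*6) = 0.06390230
N_B = 0.2204 * 968160 / (0.4584 - 0.2204) * (0.2664949 - 0.06390230)
N_B = 181637

181637


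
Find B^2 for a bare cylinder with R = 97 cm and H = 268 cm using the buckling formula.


B^2 = (2.405/R)^2 + (pi/H)^2
B^2 = (2.405/97)^2 + (pi/268)^2
B^2 = 7.5215e-04 /cm^2

7.5215e-04


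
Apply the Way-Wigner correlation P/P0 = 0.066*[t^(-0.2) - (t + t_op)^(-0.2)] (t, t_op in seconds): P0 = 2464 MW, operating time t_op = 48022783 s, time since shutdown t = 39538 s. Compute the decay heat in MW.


P/P0 = 0.066 * [t^(-0.2) - (t + t_op)^(-0.2)]
P/P0 = 0.066 * [39538^(-0.2) - (39538 + 48022783)^(-0.2)]
P/P0 = 0.066 * [0.1203918 - 0.02908299] = 0.006026381
P = 2464 * 0.006026381 = 14.849 MW

14.849


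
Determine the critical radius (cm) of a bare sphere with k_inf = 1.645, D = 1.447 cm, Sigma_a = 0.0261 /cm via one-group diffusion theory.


L^2 = D / Sigma_a = 1.447 / 0.0261 = 55.44061 cm^2
B_m^2 = (k_inf - 1) / L^2 = (1.645 - 1) / 55.44061 = 0.01163407 /cm^2
For a bare sphere: B_g = pi/R, so R_c = pi / sqrt(B_m^2)
R_c = pi / sqrt(0.01163407) = 29.126 cm

29.126


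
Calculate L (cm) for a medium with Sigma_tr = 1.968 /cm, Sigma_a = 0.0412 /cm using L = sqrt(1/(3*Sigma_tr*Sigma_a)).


D = 1 / (3 * Sigma_tr) = 1 / (3 * 1.968) = 0.1693767 cm
L = sqrt(D / Sigma_a)
L = sqrt(0.1693767 / 0.0412)
L = 2.0276 cm

2.0276


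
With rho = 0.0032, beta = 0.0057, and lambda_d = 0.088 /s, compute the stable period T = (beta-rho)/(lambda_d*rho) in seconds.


T = (beta - rho) / (lambda_d * rho)
T = (0.0057 - 0.0032) / (0.088 * 0.0032)
T = 8.8778 s

8.8778


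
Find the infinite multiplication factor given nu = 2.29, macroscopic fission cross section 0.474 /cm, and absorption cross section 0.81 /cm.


k_inf = nu * Sigma_f / Sigma_a
k_inf = 2.29 * 0.474 / 0.81
k_inf = 1.3401

1.3401


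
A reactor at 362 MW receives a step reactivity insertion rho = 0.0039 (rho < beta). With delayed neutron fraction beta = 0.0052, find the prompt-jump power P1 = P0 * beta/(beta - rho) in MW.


P1/P0 = beta / (beta - rho)
P1/P0 = 0.0052 / (0.0052 - 0.0039) = 4.000000
P1 = 362 * 4.000000 = 1448.0 MW

1448.0


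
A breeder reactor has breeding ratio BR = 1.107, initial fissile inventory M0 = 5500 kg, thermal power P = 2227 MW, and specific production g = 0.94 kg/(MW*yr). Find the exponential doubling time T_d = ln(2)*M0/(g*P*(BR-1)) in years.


Breeding gain G = BR - 1 = 1.107 - 1 = 0.107
Fissile production rate = g * P * G = 0.94 * 2227 * 0.107 = 223.99166 kg/yr
T_d = ln(2) * M0 / (g * P * G)
T_d = ln(2) * 5500 / 223.99166 = 17.020 yr

17.020


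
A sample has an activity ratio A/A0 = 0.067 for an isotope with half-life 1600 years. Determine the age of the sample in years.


lambda = ln(2) / t_half = ln(2) / 1600 = 4.332170e-04 /yr
t = -ln(A/A0) / lambda
t = -ln(0.067) / 4.332170e-04
t = 6239.5 yr

6239.5


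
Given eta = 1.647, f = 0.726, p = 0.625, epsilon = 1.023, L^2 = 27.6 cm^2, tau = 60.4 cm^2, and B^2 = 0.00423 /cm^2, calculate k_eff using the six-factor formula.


k_inf = eta*f*p*eps = 1.647*0.726*0.625*1.023 = 0.7645148
P_TNL = 1/(1 + L^2*B^2) = 1/(1 + 27.6*0.00423) = 0.8954572
P_FNL = exp(-B^2*tau) = exp(-0.00423*60.4) = 0.7745353
k_eff = k_inf * P_TNL * P_FNL = 0.7645148 * 0.8954572 * 0.7745353
k_eff = 0.53024

0.53024


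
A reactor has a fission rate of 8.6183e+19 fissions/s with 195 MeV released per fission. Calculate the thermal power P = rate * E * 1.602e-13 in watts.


P = fission_rate * E_MeV * 1.602e-13
P = 8.6183e+19 * 195 * 1.602e-13
P = 2.6923e+09 W

2.6923e+09


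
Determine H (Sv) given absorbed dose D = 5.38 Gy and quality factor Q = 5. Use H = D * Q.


H = D * Q
H = 5.38 * 5
H = 26.900 Sv

26.900


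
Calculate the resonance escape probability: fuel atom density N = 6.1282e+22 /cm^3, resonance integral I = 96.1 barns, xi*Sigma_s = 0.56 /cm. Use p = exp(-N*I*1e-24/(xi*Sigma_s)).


p = exp(-N * I * 1e-24 / (xi*Sigma_s))
p = exp(-6.1282e+22 * 96.1 * 1e-24 / 0.56)
p = 2.7088e-05

2.7088e-05


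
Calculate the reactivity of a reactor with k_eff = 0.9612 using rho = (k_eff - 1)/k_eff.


rho = (k_eff - 1) / k_eff
rho = (0.9612 - 1) / 0.9612
rho = -0.040366

-0.040366


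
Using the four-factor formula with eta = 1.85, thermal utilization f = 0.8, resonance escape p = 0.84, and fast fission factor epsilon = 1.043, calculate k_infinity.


k_inf = eta * f * p * epsilon
k_inf = 1.85 * 0.8 * 0.84 * 1.043
k_inf = 1.2967

1.2967


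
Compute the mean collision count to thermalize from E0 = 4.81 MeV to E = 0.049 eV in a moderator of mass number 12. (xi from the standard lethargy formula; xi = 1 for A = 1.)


xi = 1 + (A-1)^2/(2A)*ln((A-1)/(A+1)) = 0.1577690 (for A = 12)
n = ln(E0/E) / xi
n = ln(4.81e6 / 0.049) / 0.1577690
n = ln(9.816327e+07) / 0.1577690 = 116.64

116.64


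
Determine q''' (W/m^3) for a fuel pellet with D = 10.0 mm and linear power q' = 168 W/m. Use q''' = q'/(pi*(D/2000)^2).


r = D / 2 / 1000 = 10.0 / 2 / 1000 = 0.005 m
q''' = q' / (pi * r^2)
q''' = 168 / (pi * 0.005^2)
q''' = 2.1390e+06 W/m^3

2.1390e+06


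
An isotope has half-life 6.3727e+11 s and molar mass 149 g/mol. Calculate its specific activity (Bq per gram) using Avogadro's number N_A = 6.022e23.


lambda = ln(2) / t_half = ln(2) / 6.3727e+11 = 1.087682e-12 /s
SA = lambda * N_A / M
SA = 1.087682e-12 * 6.022e23 / 149
SA = 4.3960e+09 Bq/g

4.3960e+09


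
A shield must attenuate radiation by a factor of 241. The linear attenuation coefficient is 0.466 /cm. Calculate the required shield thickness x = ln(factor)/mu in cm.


x = ln(factor) / mu
x = ln(241) / 0.466
x = 11.770 cm

11.770


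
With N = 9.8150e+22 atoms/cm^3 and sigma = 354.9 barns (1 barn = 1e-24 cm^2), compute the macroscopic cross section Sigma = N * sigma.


Sigma = N * sigma_barns * 1e-24
Sigma = 9.8150e+22 * 354.9 * 1e-24
Sigma = 34.833 /cm

34.833


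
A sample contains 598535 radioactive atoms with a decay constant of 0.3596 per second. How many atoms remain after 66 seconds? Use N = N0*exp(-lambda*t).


N = N0 * exp(-lambda * t)
N = 598535 * exp(-0.3596 * 66)
N = 2.9493e-05

2.9493e-05


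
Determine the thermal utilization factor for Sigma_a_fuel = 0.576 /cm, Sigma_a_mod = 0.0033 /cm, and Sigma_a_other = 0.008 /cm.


f = Sigma_a_fuel / (Sigma_a_fuel + Sigma_a_mod + Sigma_a_other)
f = 0.576 / (0.576 + 0.0033 + 0.008)
f = 0.98076

0.98076


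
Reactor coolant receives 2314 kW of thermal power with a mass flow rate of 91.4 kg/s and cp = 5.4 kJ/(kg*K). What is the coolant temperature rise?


dT = Q / (m_dot * cp)
dT = 2314 / (91.4 * 5.4)
dT = 4.6884 C

4.6884


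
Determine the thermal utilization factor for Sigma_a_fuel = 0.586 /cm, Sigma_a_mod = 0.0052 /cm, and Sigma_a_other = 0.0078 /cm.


f = Sigma_a_fuel / (Sigma_a_fuel + Sigma_a_mod + Sigma_a_other)
f = 0.586 / (0.586 + 0.0052 + 0.0078)
f = 0.97830

0.97830


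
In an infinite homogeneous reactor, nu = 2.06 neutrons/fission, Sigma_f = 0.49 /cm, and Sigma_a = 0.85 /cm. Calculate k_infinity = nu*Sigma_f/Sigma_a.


k_inf = nu * Sigma_f / Sigma_a
k_inf = 2.06 * 0.49 / 0.85
k_inf = 1.1875

1.1875


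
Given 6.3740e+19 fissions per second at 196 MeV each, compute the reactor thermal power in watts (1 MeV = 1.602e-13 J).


P = fission_rate * E_MeV * 1.602e-13
P = 6.3740e+19 * 196 * 1.602e-13
P = 2.0014e+09 W

2.0014e+09


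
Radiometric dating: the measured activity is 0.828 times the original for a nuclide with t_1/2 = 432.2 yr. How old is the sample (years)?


lambda = ln(2) / t_half = ln(2) / 432.2 = 0.001603765 /yr
t = -ln(A/A0) / lambda
t = -ln(0.828) / 0.001603765
t = 117.69 yr

117.69


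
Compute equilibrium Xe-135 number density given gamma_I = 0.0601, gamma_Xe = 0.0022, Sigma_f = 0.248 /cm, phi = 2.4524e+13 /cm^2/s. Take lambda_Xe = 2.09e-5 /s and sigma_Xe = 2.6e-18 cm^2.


Xe_eq = (gamma_I + gamma_Xe) * Sigma_f * phi / (lambda_Xe + sigma_Xe * phi)
Numerator = (0.0601 + 0.0022) * 0.248 * 2.4524e+13 = 3.789056e+11
Denominator = 2.09e-5 + 2.6e-18 * 2.4524e+13 = 8.466240e-05
Xe_eq = 3.789056e+11 / 8.466240e-05 = 4.4755e+15 /cm^3

4.4755e+15


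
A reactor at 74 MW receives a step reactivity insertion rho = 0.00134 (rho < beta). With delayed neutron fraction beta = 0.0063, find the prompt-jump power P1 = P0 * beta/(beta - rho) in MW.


P1/P0 = beta / (beta - rho)
P1/P0 = 0.0063 / (0.0063 - 0.00134) = 1.270161
P1 = 74 * 1.270161 = 93.992 MW

93.992


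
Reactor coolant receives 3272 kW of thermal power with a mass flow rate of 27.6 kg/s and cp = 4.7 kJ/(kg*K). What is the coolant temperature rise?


dT = Q / (m_dot * cp)
dT = 3272 / (27.6 * 4.7)
dT = 25.224 C

25.224


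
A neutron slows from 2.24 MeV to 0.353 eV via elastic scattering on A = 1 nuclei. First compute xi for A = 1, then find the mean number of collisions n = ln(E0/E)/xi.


xi = 1 + (A-1)^2/(2A)*ln((A-1)/(A+1)) = 1 (for A = 1)
n = ln(E0/E) / xi
n = ln(2.24e6 / 0.353) / 1
n = ln(6.345609e+06) / 1 = 15.663

15.663


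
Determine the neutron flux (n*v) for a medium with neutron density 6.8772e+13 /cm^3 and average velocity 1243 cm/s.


phi = n * v
phi = 6.8772e+13 * 1243
phi = 8.5484e+16 /cm^2/s

8.5484e+16


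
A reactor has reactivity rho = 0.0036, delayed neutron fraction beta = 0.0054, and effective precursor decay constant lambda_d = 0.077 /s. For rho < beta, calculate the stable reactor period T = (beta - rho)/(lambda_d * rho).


T = (beta - rho) / (lambda_d * rho)
T = (0.0054 - 0.0036) / (0.077 * 0.0036)
T = 6.4935 s

6.4935


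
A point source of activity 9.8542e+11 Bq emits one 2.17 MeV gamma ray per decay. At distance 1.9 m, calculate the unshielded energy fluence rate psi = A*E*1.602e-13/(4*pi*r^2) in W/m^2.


psi = A * E * 1.602e-13 / (4*pi*r^2)
psi = 9.8542e+11 * 2.17 * 1.602e-13 / (4*pi*1.9^2)
psi = 0.0075514 W/m^2

0.0075514


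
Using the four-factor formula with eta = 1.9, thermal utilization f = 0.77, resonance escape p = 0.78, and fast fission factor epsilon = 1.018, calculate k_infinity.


k_inf = eta * f * p * epsilon
k_inf = 1.9 * 0.77 * 0.78 * 1.018
k_inf = 1.1617

1.1617


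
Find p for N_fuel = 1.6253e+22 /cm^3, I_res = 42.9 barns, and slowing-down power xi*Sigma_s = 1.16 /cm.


p = exp(-N * I * 1e-24 / (xi*Sigma_s))
p = exp(-1.6253e+22 * 42.9 * 1e-24 / 1.16)
p = 0.54822

0.54822


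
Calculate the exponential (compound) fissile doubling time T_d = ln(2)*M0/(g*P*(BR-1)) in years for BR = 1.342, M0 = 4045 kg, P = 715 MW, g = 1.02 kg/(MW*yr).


Breeding gain G = BR - 1 = 1.342 - 1 = 0.342
Fissile production rate = g * P * G = 1.02 * 715 * 0.342 = 249.4206 kg/yr
T_d = ln(2) * M0 / (g * P * G)
T_d = ln(2) * 4045 / 249.4206 = 11.241 yr

11.241


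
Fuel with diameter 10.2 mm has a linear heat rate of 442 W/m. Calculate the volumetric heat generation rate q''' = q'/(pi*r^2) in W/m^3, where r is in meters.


r = D / 2 / 1000 = 10.2 / 2 / 1000 = 0.0051 m
q''' = q' / (pi * r^2)
q''' = 442 / (pi * 0.0051^2)
q''' = 5.4092e+06 W/m^3

5.4092e+06


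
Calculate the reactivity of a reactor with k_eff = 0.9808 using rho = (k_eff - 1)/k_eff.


rho = (k_eff - 1) / k_eff
rho = (0.9808 - 1) / 0.9808
rho = -0.019576

-0.019576


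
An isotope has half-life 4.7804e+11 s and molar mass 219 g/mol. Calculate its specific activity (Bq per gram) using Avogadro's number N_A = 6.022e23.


lambda = ln(2) / t_half = ln(2) / 4.7804e+11 = 1.449977e-12 /s
SA = lambda * N_A / M
SA = 1.449977e-12 * 6.022e23 / 219
SA = 3.9871e+09 Bq/g

3.9871e+09


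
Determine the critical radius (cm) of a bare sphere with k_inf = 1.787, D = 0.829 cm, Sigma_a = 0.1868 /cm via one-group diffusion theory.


L^2 = D / Sigma_a = 0.829 / 0.1868 = 4.437901 cm^2
B_m^2 = (k_inf - 1) / L^2 = (1.787 - 1) / 4.437901 = 0.1773361 /cm^2
For a bare sphere: B_g = pi/R, so R_c = pi / sqrt(B_m^2)
R_c = pi / sqrt(0.1773361) = 7.4602 cm

7.4602


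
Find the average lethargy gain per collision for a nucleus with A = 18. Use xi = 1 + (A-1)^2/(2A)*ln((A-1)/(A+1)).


xi = 1 + (A-1)^2/(2A) * ln((A-1)/(A+1))
xi = 1 + (18-1)^2/(2*18) * ln((18-1)/(18 +1))
xi = 0.10711

0.10711


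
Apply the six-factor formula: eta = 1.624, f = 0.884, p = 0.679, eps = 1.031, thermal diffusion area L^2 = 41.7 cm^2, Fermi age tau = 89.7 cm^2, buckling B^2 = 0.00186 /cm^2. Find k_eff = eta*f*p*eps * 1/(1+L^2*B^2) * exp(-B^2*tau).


k_inf = eta*f*p*eps = 1.624*0.884*0.679*1.031 = 1.005002
P_TNL = 1/(1 + L^2*B^2) = 1/(1 + 41.7*0.00186) = 0.9280208
P_FNL = exp(-B^2*tau) = exp(-0.00186*89.7) = 0.8463333
k_eff = k_inf * P_TNL * P_FNL = 1.005002 * 0.9280208 * 0.8463333
k_eff = 0.78934

0.78934


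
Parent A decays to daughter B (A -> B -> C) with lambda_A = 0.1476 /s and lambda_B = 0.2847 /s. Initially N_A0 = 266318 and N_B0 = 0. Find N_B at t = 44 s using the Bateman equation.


N_B(t) = lambda_A * N_A0 / (lambda_B - lambda_A) * [exp(-lambda_A*t) - exp(-lambda_B*t)]
exp(-0.1476*44) = 0.001511882; exp(-0.2847*44) = 3.628105e-06
N_B = 0.1476 * 266318 / (0.2847 - 0.1476) * (0.001511882 - 3.628105e-06)
N_B = 432.44

432.44


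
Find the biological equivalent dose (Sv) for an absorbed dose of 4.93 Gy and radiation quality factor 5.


H = D * Q
H = 4.93 * 5
H = 24.650 Sv

24.650


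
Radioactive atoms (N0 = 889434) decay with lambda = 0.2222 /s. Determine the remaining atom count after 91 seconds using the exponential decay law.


N = N0 * exp(-lambda * t)
N = 889434 * exp(-0.2222 * 91)
N = 0.0014709

0.0014709


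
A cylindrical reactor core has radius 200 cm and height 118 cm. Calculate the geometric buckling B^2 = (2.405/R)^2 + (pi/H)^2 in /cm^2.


B^2 = (2.405/R)^2 + (pi/H)^2
B^2 = (2.405/200)^2 + (pi/118)^2
B^2 = 8.5342e-04 /cm^2

8.5342e-04


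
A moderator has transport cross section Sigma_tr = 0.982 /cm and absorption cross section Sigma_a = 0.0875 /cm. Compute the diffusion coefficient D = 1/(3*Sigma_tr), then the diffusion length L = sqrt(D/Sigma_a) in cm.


D = 1 / (3 * Sigma_tr) = 1 / (3 * 0.982) = 0.3394433 cm
L = sqrt(D / Sigma_a)
L = sqrt(0.3394433 / 0.0875)
L = 1.9696 cm

1.9696


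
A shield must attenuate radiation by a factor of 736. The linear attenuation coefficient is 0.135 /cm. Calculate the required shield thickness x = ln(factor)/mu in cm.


x = ln(factor) / mu
x = ln(736) / 0.135
x = 48.898 cm

48.898


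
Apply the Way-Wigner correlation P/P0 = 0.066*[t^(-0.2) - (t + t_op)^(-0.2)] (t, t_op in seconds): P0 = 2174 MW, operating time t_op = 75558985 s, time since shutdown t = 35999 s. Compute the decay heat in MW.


P/P0 = 0.066 * [t^(-0.2) - (t + t_op)^(-0.2)]
P/P0 = 0.066 * [35999^(-0.2) - (35999 + 75558985)^(-0.2)]
P/P0 = 0.066 * [0.1226710 - 0.02656449] = 0.006343030
P = 2174 * 0.006343030 = 13.790 MW

13.790


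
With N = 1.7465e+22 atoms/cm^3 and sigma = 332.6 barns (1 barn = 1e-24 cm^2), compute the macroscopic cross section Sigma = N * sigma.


Sigma = N * sigma_barns * 1e-24
Sigma = 1.7465e+22 * 332.6 * 1e-24
Sigma = 5.8089 /cm

5.8089


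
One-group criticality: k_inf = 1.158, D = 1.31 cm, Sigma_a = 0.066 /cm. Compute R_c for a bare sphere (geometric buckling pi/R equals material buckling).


L^2 = D / Sigma_a = 1.31 / 0.066 = 19.84848 cm^2
B_m^2 = (k_inf - 1) / L^2 = (1.158 - 1) / 19.84848 = 0.007960307 /cm^2
For a bare sphere: B_g = pi/R, so R_c = pi / sqrt(B_m^2)
R_c = pi / sqrt(0.007960307) = 35.212 cm

35.212


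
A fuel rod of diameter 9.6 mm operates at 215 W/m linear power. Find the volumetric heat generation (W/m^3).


r = D / 2 / 1000 = 9.6 / 2 / 1000 = 0.0048 m
q''' = q' / (pi * r^2)
q''' = 215 / (pi * 0.0048^2)
q''' = 2.9703e+06 W/m^3

2.9703e+06


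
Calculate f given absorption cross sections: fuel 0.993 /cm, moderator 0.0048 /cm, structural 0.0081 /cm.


f = Sigma_a_fuel / (Sigma_a_fuel + Sigma_a_mod + Sigma_a_other)
f = 0.993 / (0.993 + 0.0048 + 0.0081)
f = 0.98718

0.98718


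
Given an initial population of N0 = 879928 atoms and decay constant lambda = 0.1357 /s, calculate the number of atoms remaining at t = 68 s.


N = N0 * exp(-lambda * t)
N = 879928 * exp(-0.1357 * 68)
N = 86.487

86.487


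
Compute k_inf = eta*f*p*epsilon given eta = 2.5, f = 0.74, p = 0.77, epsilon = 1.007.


k_inf = eta * f * p * epsilon
k_inf = 2.5 * 0.74 * 0.77 * 1.007
k_inf = 1.4345

1.4345


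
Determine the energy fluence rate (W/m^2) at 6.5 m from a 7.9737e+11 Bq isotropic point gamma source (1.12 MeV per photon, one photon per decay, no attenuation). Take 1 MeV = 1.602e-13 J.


psi = A * E * 1.602e-13 / (4*pi*r^2)
psi = 7.9737e+11 * 1.12 * 1.602e-13 / (4*pi*6.5^2)
psi = 2.6947e-04 W/m^2

2.6947e-04


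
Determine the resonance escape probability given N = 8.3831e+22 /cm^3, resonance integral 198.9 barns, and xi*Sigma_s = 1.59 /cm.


p = exp(-N * I * 1e-24 / (xi*Sigma_s))
p = exp(-8.3831e+22 * 198.9 * 1e-24 / 1.59)
p = 2.7903e-05

2.7903e-05


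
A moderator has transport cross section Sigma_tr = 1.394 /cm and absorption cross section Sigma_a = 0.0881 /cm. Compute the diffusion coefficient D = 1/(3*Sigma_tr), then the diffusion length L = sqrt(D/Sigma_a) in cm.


D = 1 / (3 * Sigma_tr) = 1 / (3 * 1.394) = 0.2391200 cm
L = sqrt(D / Sigma_a)
L = sqrt(0.2391200 / 0.0881)
L = 1.6475 cm

1.6475


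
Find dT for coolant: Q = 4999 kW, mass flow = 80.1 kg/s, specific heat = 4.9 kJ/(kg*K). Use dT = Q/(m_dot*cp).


dT = Q / (m_dot * cp)
dT = 4999 / (80.1 * 4.9)
dT = 12.737 C

12.737


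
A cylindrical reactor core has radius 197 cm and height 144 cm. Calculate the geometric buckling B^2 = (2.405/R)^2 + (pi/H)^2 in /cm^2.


B^2 = (2.405/R)^2 + (pi/H)^2
B^2 = (2.405/197)^2 + (pi/144)^2
B^2 = 6.2500e-04 /cm^2

6.2500e-04


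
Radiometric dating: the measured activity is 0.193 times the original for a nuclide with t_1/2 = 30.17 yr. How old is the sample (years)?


lambda = ln(2) / t_half = ln(2) / 30.17 = 0.02297472 /yr
t = -ln(A/A0) / lambda
t = -ln(0.193) / 0.02297472
t = 71.603 yr

71.603


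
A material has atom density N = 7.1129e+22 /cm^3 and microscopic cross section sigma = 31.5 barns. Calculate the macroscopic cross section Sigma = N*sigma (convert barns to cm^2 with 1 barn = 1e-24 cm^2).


Sigma = N * sigma_barns * 1e-24
Sigma = 7.1129e+22 * 31.5 * 1e-24
Sigma = 2.2406 /cm

2.2406


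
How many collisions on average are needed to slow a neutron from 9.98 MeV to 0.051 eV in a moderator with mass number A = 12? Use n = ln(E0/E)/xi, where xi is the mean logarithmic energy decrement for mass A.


xi = 1 + (A-1)^2/(2A)*ln((A-1)/(A+1)) = 0.1577690 (for A = 12)
n = ln(E0/E) / xi
n = ln(9.98e6 / 0.051) / 0.1577690
n = ln(1.956863e+08) / 0.1577690 = 121.01

121.01


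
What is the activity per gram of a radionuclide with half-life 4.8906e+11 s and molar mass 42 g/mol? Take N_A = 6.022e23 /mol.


lambda = ln(2) / t_half = ln(2) / 4.8906e+11 = 1.417305e-12 /s
SA = lambda * N_A / M
SA = 1.417305e-12 * 6.022e23 / 42
SA = 2.0321e+10 Bq/g

2.0321e+10


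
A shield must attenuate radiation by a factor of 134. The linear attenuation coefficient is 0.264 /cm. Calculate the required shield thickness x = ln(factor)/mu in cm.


x = ln(factor) / mu
x = ln(134) / 0.264
x = 18.552 cm

18.552


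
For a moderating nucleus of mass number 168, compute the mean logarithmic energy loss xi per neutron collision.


xi = 1 + (A-1)^2/(2A) * ln((A-1)/(A+1))
xi = 1 + (168-1)^2/(2*168) * ln((168-1)/(168 +1))
xi = 0.011858

0.011858


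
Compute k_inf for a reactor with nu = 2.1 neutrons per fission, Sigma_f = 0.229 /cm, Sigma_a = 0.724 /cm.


k_inf = nu * Sigma_f / Sigma_a
k_inf = 2.1 * 0.229 / 0.724
k_inf = 0.66423

0.66423


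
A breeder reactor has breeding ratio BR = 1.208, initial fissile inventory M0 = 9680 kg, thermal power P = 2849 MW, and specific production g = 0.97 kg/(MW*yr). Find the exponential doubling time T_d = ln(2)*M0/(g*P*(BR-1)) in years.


Breeding gain G = BR - 1 = 1.208 - 1 = 0.208
Fissile production rate = g * P * G = 0.97 * 2849 * 0.208 = 574.81424 kg/yr
T_d = ln(2) * M0 / (g * P * G)
T_d = ln(2) * 9680 / 574.81424 = 11.673 yr

11.673


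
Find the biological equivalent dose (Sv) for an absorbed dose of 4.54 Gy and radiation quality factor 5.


H = D * Q
H = 4.54 * 5
H = 22.700 Sv

22.700


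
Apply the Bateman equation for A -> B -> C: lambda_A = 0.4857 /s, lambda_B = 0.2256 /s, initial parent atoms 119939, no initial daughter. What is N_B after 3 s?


N_B(t) = lambda_A * N_A0 / (lambda_B - lambda_A) * [exp(-lambda_A*t) - exp(-lambda_B*t)]
exp(-0.4857*3) = 0.2329107; exp(-0.2256*3) = 0.5082408
N_B = 0.4857 * 119939 / (0.2256 - 0.4857) * (0.2329107 - 0.5082408)
N_B = 61665

61665


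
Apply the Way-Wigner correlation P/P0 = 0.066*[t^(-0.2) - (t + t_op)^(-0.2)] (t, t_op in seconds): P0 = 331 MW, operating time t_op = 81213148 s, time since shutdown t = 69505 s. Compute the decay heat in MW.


P/P0 = 0.066 * [t^(-0.2) - (t + t_op)^(-0.2)]
P/P0 = 0.066 * [69505^(-0.2) - (69505 + 81213148)^(-0.2)]
P/P0 = 0.066 * [0.1075466 - 0.02618186] = 0.005370073
P = 331 * 0.005370073 = 1.7775 MW

1.7775


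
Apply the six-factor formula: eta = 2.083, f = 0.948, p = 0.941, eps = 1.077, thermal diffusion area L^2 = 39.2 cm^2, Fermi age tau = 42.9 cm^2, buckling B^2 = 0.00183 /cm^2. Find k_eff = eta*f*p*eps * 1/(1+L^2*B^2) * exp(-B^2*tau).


k_inf = eta*f*p*eps = 2.083*0.948*0.941*1.077 = 2.001257
P_TNL = 1/(1 + L^2*B^2) = 1/(1 + 39.2*0.00183) = 0.9330656
P_FNL = exp(-B^2*tau) = exp(-0.00183*42.9) = 0.9244956
k_eff = k_inf * P_TNL * P_FNL = 2.001257 * 0.9330656 * 0.9244956
k_eff = 1.7263

1.7263


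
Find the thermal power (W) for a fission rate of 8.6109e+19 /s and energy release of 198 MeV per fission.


P = fission_rate * E_MeV * 1.602e-13
P = 8.6109e+19 * 198 * 1.602e-13
P = 2.7313e+09 W

2.7313e+09


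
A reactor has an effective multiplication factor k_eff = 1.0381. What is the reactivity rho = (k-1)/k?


rho = (k_eff - 1) / k_eff
rho = (1.0381 - 1) / 1.0381
rho = 0.036702

0.036702


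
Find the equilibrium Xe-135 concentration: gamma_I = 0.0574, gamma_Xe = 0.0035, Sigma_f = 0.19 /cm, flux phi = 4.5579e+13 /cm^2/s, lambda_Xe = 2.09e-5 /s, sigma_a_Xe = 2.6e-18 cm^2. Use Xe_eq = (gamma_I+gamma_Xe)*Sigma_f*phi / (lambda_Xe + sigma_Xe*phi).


Xe_eq = (gamma_I + gamma_Xe) * Sigma_f * phi / (lambda_Xe + sigma_Xe * phi)
Numerator = (0.0574 + 0.0035) * 0.19 * 4.5579e+13 = 5.273946e+11
Denominator = 2.09e-5 + 2.6e-18 * 4.5579e+13 = 1.394054e-04
Xe_eq = 5.273946e+11 / 1.394054e-04 = 3.7832e+15 /cm^3

3.7832e+15
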